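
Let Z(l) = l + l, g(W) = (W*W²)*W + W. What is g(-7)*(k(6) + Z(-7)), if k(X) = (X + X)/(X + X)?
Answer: -31122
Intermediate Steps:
g(W) = W + W⁴ (g(W) = W³*W + W = W⁴ + W = W + W⁴)
Z(l) = 2*l
k(X) = 1 (k(X) = (2*X)/((2*X)) = (2*X)*(1/(2*X)) = 1)
g(-7)*(k(6) + Z(-7)) = (-7 + (-7)⁴)*(1 + 2*(-7)) = (-7 + 2401)*(1 - 14) = 2394*(-13) = -31122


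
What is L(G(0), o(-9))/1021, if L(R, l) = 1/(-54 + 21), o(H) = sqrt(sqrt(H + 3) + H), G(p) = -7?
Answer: -1/33693 ≈ -2.9680e-5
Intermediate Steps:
o(H) = sqrt(H + sqrt(3 + H)) (o(H) = sqrt(sqrt(3 + H) + H) = sqrt(H + sqrt(3 + H)))
L(R, l) = -1/33 (L(R, l) = 1/(-33) = -1/33)
L(G(0), o(-9))/1021 = -1/33/1021 = -1/33*1/1021 = -1/33693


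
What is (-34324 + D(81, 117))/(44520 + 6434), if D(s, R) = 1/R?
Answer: -4015907/5961618 ≈ -0.67363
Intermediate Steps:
(-34324 + D(81, 117))/(44520 + 6434) = (-34324 + 1/117)/(44520 + 6434) = (-34324 + 1/117)/50954 = -4015907/117*1/50954 = -4015907/5961618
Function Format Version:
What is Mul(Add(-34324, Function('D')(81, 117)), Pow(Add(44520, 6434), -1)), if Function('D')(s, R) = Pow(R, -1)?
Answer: Rational(-4015907, 5961618) ≈ -0.67363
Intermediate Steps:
Mul(Add(-34324, Function('D')(81, 117)), Pow(Add(44520, 6434), -1)) = Mul(Add(-34324, Pow(117, -1)), Pow(Add(44520, 6434), -1)) = Mul(Add(-34324, Rational(1, 117)), Pow(50954, -1)) = Mul(Rational(-4015907, 117), Rational(1, 50954)) = Rational(-4015907, 5961618)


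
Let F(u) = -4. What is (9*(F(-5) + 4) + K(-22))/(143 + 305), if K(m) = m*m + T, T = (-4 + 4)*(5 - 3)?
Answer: 121/112 ≈ 1.0804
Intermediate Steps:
T = 0 (T = 0*2 = 0)
K(m) = m**2 (K(m) = m*m + 0 = m**2 + 0 = m**2)
(9*(F(-5) + 4) + K(-22))/(143 + 305) = (9*(-4 + 4) + (-22)**2)/(143 + 305) = (9*0 + 484)/448 = (0 + 484)*(1/448) = 484*(1/448) = 121/112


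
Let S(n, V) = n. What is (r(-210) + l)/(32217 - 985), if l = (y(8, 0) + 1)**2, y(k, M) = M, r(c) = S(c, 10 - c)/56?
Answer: -11/124928 ≈ -8.8051e-5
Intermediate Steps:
r(c) = c/56
l = 1 (l = (0 + 1)**2 = 1**2 = 1)
(r(-210) + l)/(32217 - 985) = ((1/56)*(-210) + 1)/(32217 - 985) = (-15/4 + 1)/31232 = -11/4*1/31232 = -11/124928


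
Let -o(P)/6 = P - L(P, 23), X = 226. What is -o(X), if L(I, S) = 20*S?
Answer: -1404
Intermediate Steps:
o(P) = 2760 - 6*P (o(P) = -6*(P - 20*23) = -6*(P - 1*460) = -6*(P - 460) = -6*(-460 + P) = 2760 - 6*P)
-o(X) = -(2760 - 6*226) = -(2760 - 1356) = -1*1404 = -1404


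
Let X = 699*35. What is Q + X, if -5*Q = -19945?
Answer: 28454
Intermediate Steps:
Q = 3989 (Q = -1/5*(-19945) = 3989)
X = 24465
Q + X = 3989 + 24465 = 28454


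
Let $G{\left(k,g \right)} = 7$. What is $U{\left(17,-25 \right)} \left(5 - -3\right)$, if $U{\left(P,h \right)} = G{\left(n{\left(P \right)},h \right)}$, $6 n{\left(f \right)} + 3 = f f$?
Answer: $56$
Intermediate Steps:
$n{\left(f \right)} = - \frac{1}{2} + \frac{f^{2}}{6}$ ($n{\left(f \right)} = - \frac{1}{2} + \frac{f f}{6} = - \frac{1}{2} + \frac{f^{2}}{6}$)
$U{\left(P,h \right)} = 7$
$U{\left(17,-25 \right)} \left(5 - -3\right) = 7 \left(5 - -3\right) = 7 \left(5 + 3\right) = 7 \cdot 8 = 56$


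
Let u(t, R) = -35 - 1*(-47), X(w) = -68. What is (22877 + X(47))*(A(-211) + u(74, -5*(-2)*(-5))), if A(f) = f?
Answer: -4538991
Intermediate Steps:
u(t, R) = 12 (u(t, R) = -35 + 47 = 12)
(22877 + X(47))*(A(-211) + u(74, -5*(-2)*(-5))) = (22877 - 68)*(-211 + 12) = 22809*(-199) = -4538991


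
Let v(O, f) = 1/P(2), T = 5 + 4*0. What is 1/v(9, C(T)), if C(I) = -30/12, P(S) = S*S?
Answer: 4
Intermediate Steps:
P(S) = S²
T = 5 (T = 5 + 0 = 5)
C(I) = -5/2 (C(I) = -30*1/12 = -5/2)
v(O, f) = ¼ (v(O, f) = 1/(2²) = 1/4 = ¼)
1/v(9, C(T)) = 1/(¼) = 4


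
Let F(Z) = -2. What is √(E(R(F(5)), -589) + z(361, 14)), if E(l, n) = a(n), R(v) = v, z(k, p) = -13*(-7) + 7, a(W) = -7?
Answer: √91 ≈ 9.5394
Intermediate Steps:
z(k, p) = 98 (z(k, p) = 91 + 7 = 98)
E(l, n) = -7
√(E(R(F(5)), -589) + z(361, 14)) = √(-7 + 98) = √91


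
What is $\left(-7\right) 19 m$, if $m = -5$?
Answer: $665$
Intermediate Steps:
$\left(-7\right) 19 m = \left(-7\right) 19 \left(-5\right) = \left(-133\right) \left(-5\right) = 665$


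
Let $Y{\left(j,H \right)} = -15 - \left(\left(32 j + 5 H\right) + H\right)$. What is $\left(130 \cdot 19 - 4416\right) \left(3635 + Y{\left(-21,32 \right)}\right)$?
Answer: $-7978600$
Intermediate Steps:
$Y{\left(j,H \right)} = -15 - 32 j - 6 H$ ($Y{\left(j,H \right)} = -15 - \left(\left(5 H + 32 j\right) + H\right) = -15 - \left(6 H + 32 j\right) = -15 - 32 j - 6 H$)
$\left(130 \cdot 19 - 4416\right) \left(3635 + Y{\left(-21,32 \right)}\right) = \left(130 \cdot 19 - 4416\right) \left(3635 - -465\right) = \left(2470 - 4416\right) \left(3635 - -465\right) = - 1946 \left(3635 + 465\right) = \left(-1946\right) 4100 = -7978600$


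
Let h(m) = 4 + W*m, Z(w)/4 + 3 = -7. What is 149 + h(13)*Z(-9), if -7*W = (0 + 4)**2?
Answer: 8243/7 ≈ 1177.6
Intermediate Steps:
Z(w) = -40 (Z(w) = -12 + 4*(-7) = -12 - 28 = -40)
W = -16/7 (W = -(0 + 4)**2/7 = -1/7*4**2 = -1/7*16 = -16/7 ≈ -2.2857)
h(m) = 4 - 16*m/7
149 + h(13)*Z(-9) = 149 + (4 - 16/7*13)*(-40) = 149 + (4 - 208/7)*(-40) = 149 - 180/7*(-40) = 149 + 7200/7 = 8243/7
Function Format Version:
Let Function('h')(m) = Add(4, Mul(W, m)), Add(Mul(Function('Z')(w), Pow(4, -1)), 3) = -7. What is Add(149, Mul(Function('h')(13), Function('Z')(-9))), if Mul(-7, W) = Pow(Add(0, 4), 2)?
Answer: Rational(8243, 7) ≈ 1177.6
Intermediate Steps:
Function('Z')(w) = -40 (Function('Z')(w) = Add(-12, Mul(4, -7)) = Add(-12, -28) = -40)
W = Rational(-16, 7) (W = Mul(Rational(-1, 7), Pow(Add(0, 4), 2)) = Mul(Rational(-1, 7), Pow(4, 2)) = Mul(Rational(-1, 7), 16) = Rational(-16, 7) ≈ -2.2857)
Function('h')(m) = Add(4, Mul(Rational(-16, 7), m))
Add(149, Mul(Function('h')(13), Function('Z')(-9))) = Add(149, Mul(Add(4, Mul(Rational(-16, 7), 13)), -40)) = Add(149, Mul(Add(4, Rational(-208, 7)), -40)) = Add(149, Mul(Rational(-180, 7), -40)) = Add(149, Rational(7200, 7)) = Rational(8243, 7)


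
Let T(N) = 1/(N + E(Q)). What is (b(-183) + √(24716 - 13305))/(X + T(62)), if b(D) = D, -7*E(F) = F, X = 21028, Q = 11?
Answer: -77409/8894851 + 423*√11411/8894851 ≈ -0.0036227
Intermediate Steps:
E(F) = -F/7
T(N) = 1/(-11/7 + N) (T(N) = 1/(N - ⅐*11) = 1/(N - 11/7) = 1/(-11/7 + N))
(b(-183) + √(24716 - 13305))/(X + T(62)) = (-183 + √(24716 - 13305))/(21028 + 7/(-11 + 7*62)) = (-183 + √11411)/(21028 + 7/(-11 + 434)) = (-183 + √11411)/(21028 + 7/423) = (-183 + √11411)/(8894851/423) = (-183 + √11411)*(423/8894851) = -77409/8894851 + 423*√11411/8894851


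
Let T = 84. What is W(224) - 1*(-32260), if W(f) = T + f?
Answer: 32568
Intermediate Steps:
W(f) = 84 + f
W(224) - 1*(-32260) = (84 + 224) - 1*(-32260) = 308 + 32260 = 32568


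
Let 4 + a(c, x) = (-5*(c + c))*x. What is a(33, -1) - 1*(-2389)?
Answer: 2715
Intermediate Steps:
a(c, x) = -4 - 10*c*x (a(c, x) = -4 + (-5*(c + c))*x = -4 + (-10*c)*x = -4 - 10*c*x)
a(33, -1) - 1*(-2389) = (-4 - 10*33*(-1)) - 1*(-2389) = (-4 + 330) + 2389 = 326 + 2389 = 2715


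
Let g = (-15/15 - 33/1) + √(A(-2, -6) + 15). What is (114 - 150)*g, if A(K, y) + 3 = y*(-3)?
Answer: 1224 - 36*√30 ≈ 1026.8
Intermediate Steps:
A(K, y) = -3 - 3*y (A(K, y) = -3 + y*(-3) = -3 - 3*y)
g = -34 + √30 (g = (-15/15 - 33/1) + √((-3 - 3*(-6)) + 15) = (-15*1/15 - 33*1) + √((-3 + 18) + 15) = (-1 - 33) + √(15 + 15) = -34 + √30 ≈ -28.523)
(114 - 150)*g = (114 - 150)*(-34 + √30) = -36*(-34 + √30) = 1224 - 36*√30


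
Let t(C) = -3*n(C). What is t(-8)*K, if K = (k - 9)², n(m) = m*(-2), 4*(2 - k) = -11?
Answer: -867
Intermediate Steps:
k = 19/4 (k = 2 - ¼*(-11) = 2 + 11/4 = 19/4 ≈ 4.7500)
n(m) = -2*m
K = 289/16 (K = (19/4 - 9)² = (-17/4)² = 289/16 ≈ 18.063)
t(C) = 6*C (t(C) = -(-6)*C = 6*C)
t(-8)*K = (6*(-8))*(289/16) = -48*289/16 = -867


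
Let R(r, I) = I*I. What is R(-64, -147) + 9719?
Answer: 31328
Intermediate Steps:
R(r, I) = I**2
R(-64, -147) + 9719 = (-147)**2 + 9719 = 21609 + 9719 = 31328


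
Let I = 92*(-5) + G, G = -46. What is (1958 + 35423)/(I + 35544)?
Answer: 37381/35038 ≈ 1.0669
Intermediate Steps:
I = -506 (I = 92*(-5) - 46 = -460 - 46 = -506)
(1958 + 35423)/(I + 35544) = (1958 + 35423)/(-506 + 35544) = 37381/35038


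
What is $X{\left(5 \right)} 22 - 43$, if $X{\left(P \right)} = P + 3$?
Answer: $133$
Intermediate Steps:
$X{\left(P \right)} = 3 + P$
$X{\left(5 \right)} 22 - 43 = \left(3 + 5\right) 22 - 43 = 8 \cdot 22 - 43 = 176 - 43 = 133$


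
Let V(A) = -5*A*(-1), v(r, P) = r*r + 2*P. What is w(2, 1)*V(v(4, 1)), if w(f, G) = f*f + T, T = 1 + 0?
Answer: 450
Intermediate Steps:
T = 1
v(r, P) = r**2 + 2*P
w(f, G) = 1 + f**2 (w(f, G) = f*f + 1 = f**2 + 1 = 1 + f**2)
V(A) = 5*A
w(2, 1)*V(v(4, 1)) = (1 + 2**2)*(5*(4**2 + 2*1)) = (1 + 4)*(5*(16 + 2)) = 5*(5*18) = 5*90 = 450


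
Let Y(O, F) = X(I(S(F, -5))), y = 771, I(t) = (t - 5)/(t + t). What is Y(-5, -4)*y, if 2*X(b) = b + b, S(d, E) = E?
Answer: 771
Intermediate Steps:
I(t) = (-5 + t)/(2*t) (I(t) = (-5 + t)/((2*t)) = (-5 + t)*(1/(2*t)) = (-5 + t)/(2*t))
X(b) = b (X(b) = (b + b)/2 = (2*b)/2 = b)
Y(O, F) = 1 (Y(O, F) = (1/2)*(-5 - 5)/(-5) = (1/2)*(-1/5)*(-10) = 1)
Y(-5, -4)*y = 1*771 = 771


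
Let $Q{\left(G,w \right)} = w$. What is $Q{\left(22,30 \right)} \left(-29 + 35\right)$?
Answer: $180$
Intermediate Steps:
$Q{\left(22,30 \right)} \left(-29 + 35\right) = 30 \left(-29 + 35\right) = 30 \cdot 6 = 180$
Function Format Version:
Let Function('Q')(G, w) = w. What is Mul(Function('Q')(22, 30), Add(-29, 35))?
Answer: 180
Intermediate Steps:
Mul(Function('Q')(22, 30), Add(-29, 35)) = Mul(30, Add(-29, 35)) = Mul(30, 6) = 180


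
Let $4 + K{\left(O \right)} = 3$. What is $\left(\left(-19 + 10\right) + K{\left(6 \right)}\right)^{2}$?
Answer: $100$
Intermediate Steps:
$K{\left(O \right)} = -1$ ($K{\left(O \right)} = -4 + 3 = -1$)
$\left(\left(-19 + 10\right) + K{\left(6 \right)}\right)^{2} = \left(\left(-19 + 10\right) - 1\right)^{2} = \left(-9 - 1\right)^{2} = \left(-10\right)^{2} = 100$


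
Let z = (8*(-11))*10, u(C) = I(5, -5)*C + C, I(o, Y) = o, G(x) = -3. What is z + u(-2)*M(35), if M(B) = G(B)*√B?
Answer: -880 + 36*√35 ≈ -667.02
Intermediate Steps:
u(C) = 6*C (u(C) = 5*C + C = 6*C)
z = -880 (z = -88*10 = -880)
M(B) = -3*√B
z + u(-2)*M(35) = -880 + (6*(-2))*(-3*√35) = -880 - (-36)*√35 = -880 + 36*√35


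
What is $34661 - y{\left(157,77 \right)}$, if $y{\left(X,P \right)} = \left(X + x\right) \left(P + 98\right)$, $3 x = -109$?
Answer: $\frac{40633}{3} \approx 13544.0$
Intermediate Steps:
$x = - \frac{109}{3}$ ($x = \frac{1}{3} \left(-109\right) = - \frac{109}{3} \approx -36.333$)
$y{\left(X,P \right)} = \left(98 + P\right) \left(- \frac{109}{3} + X\right)$ ($y{\left(X,P \right)} = \left(X - \frac{109}{3}\right) \left(P + 98\right) = \left(- \frac{109}{3} + X\right) \left(98 + P\right) = \left(98 + P\right) \left(- \frac{109}{3} + X\right)$)
$34661 - y{\left(157,77 \right)} = 34661 - \left(- \frac{10682}{3} + 98 \cdot 157 - \frac{8393}{3} + 77 \cdot 157\right) = 34661 - \left(- \frac{10682}{3} + 15386 - \frac{8393}{3} + 12089\right) = 34661 - \frac{63350}{3} = \frac{40633}{3}$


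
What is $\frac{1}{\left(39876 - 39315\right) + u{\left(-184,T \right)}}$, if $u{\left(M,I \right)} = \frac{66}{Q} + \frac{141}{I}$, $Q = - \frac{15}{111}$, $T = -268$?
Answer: $\frac{1340}{96579} \approx 0.013875$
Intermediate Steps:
$Q = - \frac{5}{37}$ ($Q = \left(-15\right) \frac{1}{111} = - \frac{5}{37} \approx -0.13514$)
$u{\left(M,I \right)} = - \frac{2442}{5} + \frac{141}{I}$ ($u{\left(M,I \right)} = \frac{66}{- \frac{5}{37}} + \frac{141}{I} = 66 \left(- \frac{37}{5}\right) + \frac{141}{I} = - \frac{2442}{5} + \frac{141}{I}$)
$\frac{1}{\left(39876 - 39315\right) + u{\left(-184,T \right)}} = \frac{1}{\left(39876 - 39315\right) - \left(\frac{2442}{5} - \frac{141}{-268}\right)} = \frac{1}{\left(39876 - 39315\right) + \left(- \frac{2442}{5} + 141 \left(- \frac{1}{268}\right)\right)} = \frac{1}{561 - \frac{655161}{1340}} = \frac{1}{\frac{96579}{1340}} = \frac{1340}{96579}$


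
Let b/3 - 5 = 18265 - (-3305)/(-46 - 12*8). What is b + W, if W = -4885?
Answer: 7079435/142 ≈ 49855.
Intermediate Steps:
b = 7773105/142 (b = 15 + 3*(18265 - (-3305)/(-46 - 12*8)) = 15 + 3*(18265 - (-3305)/(-46 - 96)) = 15 + 3*(18265 - (-3305)/(-142)) = 15 + 3*(18265 - (-3305)*(-1)/142) = 15 + 3*(18265 - 1*3305/142) = 15 + 3*(18265 - 3305/142) = 15 + 3*(2590325/142) = 15 + 7770975/142 = 7773105/142 ≈ 54740.)
b + W = 7773105/142 - 4885 = 7079435/142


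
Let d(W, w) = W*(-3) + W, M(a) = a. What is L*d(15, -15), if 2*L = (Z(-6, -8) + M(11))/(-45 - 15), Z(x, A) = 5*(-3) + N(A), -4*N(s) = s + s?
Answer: 0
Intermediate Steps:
N(s) = -s/2 (N(s) = -(s + s)/4 = -s/2)
d(W, w) = -2*W (d(W, w) = -3*W + W = -2*W)
Z(x, A) = -15 - A/2 (Z(x, A) = 5*(-3) - A/2 = -15 - A/2)
L = 0 (L = (((-15 - 1/2*(-8)) + 11)/(-45 - 15))/2 = (((-15 + 4) + 11)/(-60))/2 = ((-11 + 11)*(-1/60))/2 = (0*(-1/60))/2 = (1/2)*0 = 0)
L*d(15, -15) = 0*(-2*15) = 0*(-30) = 0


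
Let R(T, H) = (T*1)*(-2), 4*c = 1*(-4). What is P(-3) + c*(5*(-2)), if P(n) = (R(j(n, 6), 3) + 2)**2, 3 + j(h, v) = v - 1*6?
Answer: 74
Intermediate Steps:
c = -1 (c = (1*(-4))/4 = (1/4)*(-4) = -1)
j(h, v) = -9 + v (j(h, v) = -3 + (v - 1*6) = -3 + (v - 6) = -3 + (-6 + v) = -9 + v)
R(T, H) = -2*T (R(T, H) = T*(-2) = -2*T)
P(n) = 64 (P(n) = (-2*(-9 + 6) + 2)**2 = (-2*(-3) + 2)**2 = (6 + 2)**2 = 8**2 = 64)
P(-3) + c*(5*(-2)) = 64 - 5*(-2) = 64 - 1*(-10) = 64 + 10 = 74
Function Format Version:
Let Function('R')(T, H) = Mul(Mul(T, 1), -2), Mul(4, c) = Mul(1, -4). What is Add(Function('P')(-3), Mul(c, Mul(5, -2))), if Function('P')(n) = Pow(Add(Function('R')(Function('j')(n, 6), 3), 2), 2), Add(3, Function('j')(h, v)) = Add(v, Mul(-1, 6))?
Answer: 74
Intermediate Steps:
c = -1 (c = Mul(Rational(1, 4), Mul(1, -4)) = Mul(Rational(1, 4), -4) = -1)
Function('j')(h, v) = Add(-9, v) (Function('j')(h, v) = Add(-3, Add(v, Mul(-1, 6))) = Add(-3, Add(v, -6)) = Add(-3, Add(-6, v)) = Add(-9, v))
Function('R')(T, H) = Mul(-2, T) (Function('R')(T, H) = Mul(T, -2) = Mul(-2, T))
Function('P')(n) = 64 (Function('P')(n) = Pow(Add(Mul(-2, Add(-9, 6)), 2), 2) = Pow(Add(Mul(-2, -3), 2), 2) = Pow(Add(6, 2), 2) = Pow(8, 2) = 64)
Add(Function('P')(-3), Mul(c, Mul(5, -2))) = Add(64, Mul(-1, Mul(5, -2))) = Add(64, Mul(-1, -10)) = Add(64, 10) = 74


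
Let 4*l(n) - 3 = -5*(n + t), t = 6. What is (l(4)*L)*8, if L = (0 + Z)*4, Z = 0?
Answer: 0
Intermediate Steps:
L = 0 (L = (0 + 0)*4 = 0*4 = 0)
l(n) = -27/4 - 5*n/4 (l(n) = ¾ + (-5*(n + 6))/4 = ¾ + (-5*(6 + n))/4 = ¾ + (-30 - 5*n)/4 = ¾ + (-15/2 - 5*n/4) = -27/4 - 5*n/4)
(l(4)*L)*8 = ((-27/4 - 5/4*4)*0)*8 = ((-27/4 - 5)*0)*8 = -47/4*0*8 = 0*8 = 0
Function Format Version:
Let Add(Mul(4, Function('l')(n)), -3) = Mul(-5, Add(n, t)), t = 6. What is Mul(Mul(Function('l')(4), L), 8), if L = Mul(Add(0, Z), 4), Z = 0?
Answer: 0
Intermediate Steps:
L = 0 (L = Mul(Add(0, 0), 4) = Mul(0, 4) = 0)
Function('l')(n) = Add(Rational(-27, 4), Mul(Rational(-5, 4), n)) (Function('l')(n) = Add(Rational(3, 4), Mul(Rational(1, 4), Mul(-5, Add(n, 6)))) = Add(Rational(3, 4), Mul(Rational(1, 4), Mul(-5, Add(6, n)))) = Add(Rational(3, 4), Mul(Rational(1, 4), Add(-30, Mul(-5, n)))) = Add(Rational(3, 4), Add(Rational(-15, 2), Mul(Rational(-5, 4), n))) = Add(Rational(-27, 4), Mul(Rational(-5, 4), n)))
Mul(Mul(Function('l')(4), L), 8) = Mul(Mul(Add(Rational(-27, 4), Mul(Rational(-5, 4), 4)), 0), 8) = Mul(Mul(Add(Rational(-27, 4), -5), 0), 8) = Mul(Mul(Rational(-47, 4), 0), 8) = Mul(0, 8) = 0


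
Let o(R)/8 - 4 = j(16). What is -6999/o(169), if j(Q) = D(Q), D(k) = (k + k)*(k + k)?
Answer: -6999/8224 ≈ -0.85105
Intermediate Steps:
D(k) = 4*k² (D(k) = (2*k)*(2*k) = 4*k²)
j(Q) = 4*Q²
o(R) = 8224 (o(R) = 32 + 8*(4*16²) = 32 + 8*(4*256) = 32 + 8*1024 = 32 + 8192 = 8224)
-6999/o(169) = -6999/8224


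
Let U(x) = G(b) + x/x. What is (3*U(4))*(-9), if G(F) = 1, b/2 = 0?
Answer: -54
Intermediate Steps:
b = 0 (b = 2*0 = 0)
U(x) = 2 (U(x) = 1 + x/x = 1 + 1 = 2)
(3*U(4))*(-9) = (3*2)*(-9) = 6*(-9) = -54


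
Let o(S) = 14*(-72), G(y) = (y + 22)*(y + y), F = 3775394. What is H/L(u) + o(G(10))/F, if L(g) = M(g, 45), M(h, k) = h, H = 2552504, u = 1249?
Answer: 688336216256/336819079 ≈ 2043.6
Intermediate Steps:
G(y) = 2*y*(22 + y) (G(y) = (22 + y)*(2*y) = 2*y*(22 + y))
o(S) = -1008
L(g) = g
H/L(u) + o(G(10))/F = 2552504/1249 - 1008/3775394 = 2552504*(1/1249) - 1008*1/3775394 = 2552504/1249 - 72/269671 = 688336216256/336819079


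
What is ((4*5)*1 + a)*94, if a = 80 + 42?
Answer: 13348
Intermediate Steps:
a = 122
((4*5)*1 + a)*94 = ((4*5)*1 + 122)*94 = (20*1 + 122)*94 = (20 + 122)*94 = 142*94 = 13348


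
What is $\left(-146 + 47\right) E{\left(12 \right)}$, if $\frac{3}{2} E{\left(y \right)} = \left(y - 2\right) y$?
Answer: $-7920$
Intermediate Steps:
$E{\left(y \right)} = \frac{2 y \left(-2 + y\right)}{3}$ ($E{\left(y \right)} = \frac{2 \left(y - 2\right) y}{3} = \frac{2 \left(-2 + y\right) y}{3} = \frac{2 y \left(-2 + y\right)}{3}$)
$\left(-146 + 47\right) E{\left(12 \right)} = \left(-146 + 47\right) \frac{2}{3} \cdot 12 \left(-2 + 12\right) = - 99 \cdot \frac{2}{3} \cdot 12 \cdot 10 = \left(-99\right) 80 = -7920$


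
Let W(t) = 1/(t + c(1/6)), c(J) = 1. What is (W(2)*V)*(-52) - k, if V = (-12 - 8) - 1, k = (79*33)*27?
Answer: -70025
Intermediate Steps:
W(t) = 1/(1 + t) (W(t) = 1/(t + 1) = 1/(1 + t))
k = 70389 (k = 2607*27 = 70389)
V = -21 (V = -20 - 1 = -21)
(W(2)*V)*(-52) - k = (-21/(1 + 2))*(-52) - 1*70389 = (-21/3)*(-52) - 70389 = ((⅓)*(-21))*(-52) - 70389 = -7*(-52) - 70389 = 364 - 70389 = -70025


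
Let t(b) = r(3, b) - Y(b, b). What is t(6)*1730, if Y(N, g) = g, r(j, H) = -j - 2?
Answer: -19030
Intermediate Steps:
r(j, H) = -2 - j
t(b) = -5 - b (t(b) = (-2 - 1*3) - b = (-2 - 3) - b = -5 - b)
t(6)*1730 = (-5 - 1*6)*1730 = (-5 - 6)*1730 = -11*1730 = -19030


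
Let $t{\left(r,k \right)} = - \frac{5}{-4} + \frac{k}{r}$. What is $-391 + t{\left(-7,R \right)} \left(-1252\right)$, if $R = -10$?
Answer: $- \frac{26212}{7} \approx -3744.6$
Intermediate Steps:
$t{\left(r,k \right)} = \frac{5}{4} + \frac{k}{r}$ ($t{\left(r,k \right)} = \left(-5\right) \left(- \frac{1}{4}\right) + \frac{k}{r} = \frac{5}{4} + \frac{k}{r}$)
$-391 + t{\left(-7,R \right)} \left(-1252\right) = -391 + \left(\frac{5}{4} - \frac{10}{-7}\right) \left(-1252\right) = -391 + \left(\frac{5}{4} - - \frac{10}{7}\right) \left(-1252\right) = -391 + \left(\frac{5}{4} + \frac{10}{7}\right) \left(-1252\right) = -391 + \frac{75}{28} \left(-1252\right) = -391 - \frac{23475}{7} = - \frac{26212}{7}$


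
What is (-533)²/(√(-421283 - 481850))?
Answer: -284089*I*√903133/903133 ≈ -298.94*I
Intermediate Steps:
(-533)²/(√(-421283 - 481850)) = 284089/(√(-903133)) = 284089/((I*√903133)) = 284089*(-I*√903133/903133) = -284089*I*√903133/903133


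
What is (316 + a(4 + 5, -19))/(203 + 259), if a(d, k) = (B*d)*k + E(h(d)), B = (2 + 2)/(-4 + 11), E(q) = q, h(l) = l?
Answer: 1591/3234 ≈ 0.49196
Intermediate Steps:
B = 4/7 ≈ 0.57143
a(d, k) = d + 4*d*k/7 (a(d, k) = (4*d/7)*k + d = 4*d*k/7 + d = d + 4*d*k/7)
(316 + a(4 + 5, -19))/(203 + 259) = (316 + (4 + 5)*(7 + 4*(-19))/7)/(203 + 259) = (316 + (⅐)*9*(7 - 76))/462 = (316 + (⅐)*9*(-69))*(1/462) = (316 - 621/7)*(1/462) = (1591/7)*(1/462) = 1591/3234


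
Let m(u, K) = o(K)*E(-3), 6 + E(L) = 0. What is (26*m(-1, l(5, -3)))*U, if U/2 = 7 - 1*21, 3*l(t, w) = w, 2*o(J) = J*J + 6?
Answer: 15288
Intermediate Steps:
o(J) = 3 + J²/2 (o(J) = (J*J + 6)/2 = (J² + 6)/2 = (6 + J²)/2 = 3 + J²/2)
l(t, w) = w/3
E(L) = -6 (E(L) = -6 + 0 = -6)
U = -28 (U = 2*(7 - 1*21) = 2*(7 - 21) = 2*(-14) = -28)
m(u, K) = -18 - 3*K² (m(u, K) = (3 + K²/2)*(-6) = -18 - 3*K²)
(26*m(-1, l(5, -3)))*U = (26*(-18 - 3*1²))*(-28) = (26*(-18 - 3*(-1)²))*(-28) = (26*(-18 - 3*1))*(-28) = (26*(-18 - 3))*(-28) = (26*(-21))*(-28) = -546*(-28) = 15288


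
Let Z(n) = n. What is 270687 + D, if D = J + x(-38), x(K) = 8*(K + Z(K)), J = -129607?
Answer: 140472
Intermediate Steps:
x(K) = 16*K (x(K) = 8*(K + K) = 8*(2*K) = 16*K)
D = -130215 (D = -129607 + 16*(-38) = -129607 - 608 = -130215)
270687 + D = 270687 - 130215 = 140472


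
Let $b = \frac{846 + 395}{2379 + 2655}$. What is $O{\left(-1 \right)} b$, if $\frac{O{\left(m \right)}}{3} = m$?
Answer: $- \frac{1241}{1678} \approx -0.73957$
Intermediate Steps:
$O{\left(m \right)} = 3 m$
$b = \frac{1241}{5034} \approx 0.24652$
$O{\left(-1 \right)} b = 3 \left(-1\right) \frac{1241}{5034} = \left(-3\right) \frac{1241}{5034} = - \frac{1241}{1678}$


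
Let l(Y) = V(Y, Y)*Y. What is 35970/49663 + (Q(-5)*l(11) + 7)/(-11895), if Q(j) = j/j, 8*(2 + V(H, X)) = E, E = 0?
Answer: 28573873/39382759 ≈ 0.72554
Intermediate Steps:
V(H, X) = -2 (V(H, X) = -2 + (1/8)*0 = -2 + 0 = -2)
l(Y) = -2*Y
Q(j) = 1
35970/49663 + (Q(-5)*l(11) + 7)/(-11895) = 35970/49663 + (1*(-2*11) + 7)/(-11895) = 35970*(1/49663) + (1*(-22) + 7)*(-1/11895) = 35970/49663 + (-22 + 7)*(-1/11895) = 35970/49663 - 15*(-1/11895) = 35970/49663 + 1/793 = 28573873/39382759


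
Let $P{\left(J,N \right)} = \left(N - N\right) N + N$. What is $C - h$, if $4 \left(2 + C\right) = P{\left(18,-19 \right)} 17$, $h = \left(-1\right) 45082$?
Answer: $\frac{179997}{4} \approx 44999.0$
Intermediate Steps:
$h = -45082$
$P{\left(J,N \right)} = N$ ($P{\left(J,N \right)} = 0 N + N = 0 + N = N$)
$C = - \frac{331}{4}$ ($C = -2 + \frac{\left(-19\right) 17}{4} = -2 + \frac{1}{4} \left(-323\right) = -2 - \frac{323}{4} = - \frac{331}{4} \approx -82.75$)
$C - h = - \frac{331}{4} - -45082 = - \frac{331}{4} + 45082 = \frac{179997}{4}$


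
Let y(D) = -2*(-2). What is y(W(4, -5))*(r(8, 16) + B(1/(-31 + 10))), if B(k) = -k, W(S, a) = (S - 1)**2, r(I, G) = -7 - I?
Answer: -1256/21 ≈ -59.810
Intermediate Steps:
W(S, a) = (-1 + S)**2
y(D) = 4
y(W(4, -5))*(r(8, 16) + B(1/(-31 + 10))) = 4*((-7 - 1*8) - 1/(-31 + 10)) = 4*((-7 - 8) - 1/(-21)) = 4*(-15 - 1*(-1/21)) = 4*(-15 + 1/21) = 4*(-314/21) = -1256/21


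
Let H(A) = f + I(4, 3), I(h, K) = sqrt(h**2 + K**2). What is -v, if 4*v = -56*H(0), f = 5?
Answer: 140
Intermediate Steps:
I(h, K) = sqrt(K**2 + h**2)
H(A) = 10 (H(A) = 5 + sqrt(3**2 + 4**2) = 5 + sqrt(9 + 16) = 5 + sqrt(25) = 5 + 5 = 10)
v = -140 (v = (-56*10)/4 = (1/4)*(-560) = -140)
-v = -1*(-140) = 140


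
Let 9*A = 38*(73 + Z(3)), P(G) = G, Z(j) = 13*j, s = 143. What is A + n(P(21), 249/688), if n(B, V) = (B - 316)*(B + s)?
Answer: -431164/9 ≈ -47907.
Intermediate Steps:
n(B, V) = (-316 + B)*(143 + B) (n(B, V) = (B - 316)*(B + 143) = (-316 + B)*(143 + B))
A = 4256/9 (A = (38*(73 + 13*3))/9 = (38*(73 + 39))/9 = (38*112)/9 = (⅑)*4256 = 4256/9 ≈ 472.89)
A + n(P(21), 249/688) = 4256/9 + (-45188 + 21² - 173*21) = 4256/9 + (-45188 + 441 - 3633) = 4256/9 - 48380 = -431164/9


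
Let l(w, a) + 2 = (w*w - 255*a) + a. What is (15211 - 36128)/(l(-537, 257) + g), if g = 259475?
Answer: -20917/482564 ≈ -0.043346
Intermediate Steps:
l(w, a) = -2 + w² - 254*a (l(w, a) = -2 + ((w*w - 255*a) + a) = -2 + ((w² - 255*a) + a) = -2 + (w² - 254*a) = -2 + w² - 254*a)
(15211 - 36128)/(l(-537, 257) + g) = (15211 - 36128)/((-2 + (-537)² - 254*257) + 259475) = -20917/((-2 + 288369 - 65278) + 259475) = -20917/(223089 + 259475) = -20917/482564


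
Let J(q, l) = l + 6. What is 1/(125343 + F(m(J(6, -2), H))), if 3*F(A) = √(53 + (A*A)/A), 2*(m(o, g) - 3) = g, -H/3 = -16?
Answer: 1128087/141397808761 - 12*√5/141397808761 ≈ 7.9779e-6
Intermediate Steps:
H = 48 (H = -3*(-16) = 48)
J(q, l) = 6 + l
m(o, g) = 3 + g/2
F(A) = √(53 + A)/3 (F(A) = √(53 + (A*A)/A)/3 = √(53 + A²/A)/3 = √(53 + A)/3)
1/(125343 + F(m(J(6, -2), H))) = 1/(125343 + √(53 + (3 + (½)*48))/3) = 1/(125343 + √(53 + (3 + 24))/3) = 1/(125343 + √(53 + 27)/3) = 1/(125343 + √80/3) = 1/(125343 + (4*√5)/3) = 1/(125343 + 4*√5/3)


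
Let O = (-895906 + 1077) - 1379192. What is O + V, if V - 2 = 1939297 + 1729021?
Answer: 1394299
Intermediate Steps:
V = 3668320 (V = 2 + (1939297 + 1729021) = 2 + 3668318 = 3668320)
O = -2274021 (O = -894829 - 1379192 = -2274021)
O + V = -2274021 + 3668320 = 1394299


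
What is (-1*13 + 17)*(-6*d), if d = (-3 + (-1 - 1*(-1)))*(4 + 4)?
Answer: 576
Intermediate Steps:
d = -24 (d = (-3 + (-1 + 1))*8 = (-3 + 0)*8 = -3*8 = -24)
(-1*13 + 17)*(-6*d) = (-1*13 + 17)*(-6*(-24)) = (-13 + 17)*144 = 4*144 = 576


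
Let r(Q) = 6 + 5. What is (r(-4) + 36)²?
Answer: 2209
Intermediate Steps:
r(Q) = 11
(r(-4) + 36)² = (11 + 36)² = 47² = 2209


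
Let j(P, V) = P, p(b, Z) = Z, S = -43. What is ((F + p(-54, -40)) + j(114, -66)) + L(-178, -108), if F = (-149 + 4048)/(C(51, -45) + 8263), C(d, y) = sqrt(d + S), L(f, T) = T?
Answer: -2289206037/68277161 - 7798*sqrt(2)/68277161 ≈ -33.528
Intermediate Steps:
C(d, y) = sqrt(-43 + d) (C(d, y) = sqrt(d - 43) = sqrt(-43 + d))
F = 3899/(8263 + 2*sqrt(2)) (F = (-149 + 4048)/(sqrt(-43 + 51) + 8263) = 3899/(sqrt(8) + 8263) = 3899/(2*sqrt(2) + 8263) = 3899/(8263 + 2*sqrt(2)) ≈ 0.47170)
((F + p(-54, -40)) + j(114, -66)) + L(-178, -108) = (((32217437/68277161 - 7798*sqrt(2)/68277161) - 40) + 114) - 108 = ((-2698869003/68277161 - 7798*sqrt(2)/68277161) + 114) - 108 = (5084727351/68277161 - 7798*sqrt(2)/68277161) - 108 = -2289206037/68277161 - 7798*sqrt(2)/68277161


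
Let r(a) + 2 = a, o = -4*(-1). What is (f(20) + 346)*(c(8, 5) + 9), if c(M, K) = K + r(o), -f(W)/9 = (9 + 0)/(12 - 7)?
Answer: 26384/5 ≈ 5276.8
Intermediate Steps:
o = 4
f(W) = -81/5 (f(W) = -9*(9 + 0)/(12 - 7) = -81/5)
r(a) = -2 + a
c(M, K) = 2 + K (c(M, K) = K + (-2 + 4) = K + 2 = 2 + K)
(f(20) + 346)*(c(8, 5) + 9) = (-81/5 + 346)*((2 + 5) + 9) = 1649*(7 + 9)/5 = (1649/5)*16 = 26384/5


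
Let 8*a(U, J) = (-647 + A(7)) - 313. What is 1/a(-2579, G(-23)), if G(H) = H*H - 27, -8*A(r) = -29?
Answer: -64/7651 ≈ -0.0083649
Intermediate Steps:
A(r) = 29/8 (A(r) = -1/8*(-29) = 29/8)
G(H) = -27 + H**2 (G(H) = H**2 - 27 = -27 + H**2)
a(U, J) = -7651/64 (a(U, J) = ((-647 + 29/8) - 313)/8 = (-5147/8 - 313)/8 = (1/8)*(-7651/8) = -7651/64)
1/a(-2579, G(-23)) = 1/(-7651/64) = -64/7651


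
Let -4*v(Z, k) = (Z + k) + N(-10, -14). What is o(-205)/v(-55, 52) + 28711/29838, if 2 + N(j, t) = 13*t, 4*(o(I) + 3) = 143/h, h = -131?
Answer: 652161197/730941486 ≈ 0.89222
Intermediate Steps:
o(I) = -1715/524 (o(I) = -3 + (143/(-131))/4 = -3 + (143*(-1/131))/4 = -3 + (¼)*(-143/131) = -3 - 143/524 = -1715/524)
N(j, t) = -2 + 13*t
v(Z, k) = 46 - Z/4 - k/4 (v(Z, k) = -((Z + k) + (-2 + 13*(-14)))/4 = -((Z + k) + (-2 - 182))/4 = -((Z + k) - 184)/4 = -(-184 + Z + k)/4 = 46 - Z/4 - k/4)
o(-205)/v(-55, 52) + 28711/29838 = -1715/(524*(46 - ¼*(-55) - ¼*52)) + 28711/29838 = -1715/(524*(46 + 55/4 - 13)) + 28711*(1/29838) = -1715/(524*187/4) + 28711/29838 = -1715/524*4/187 + 28711/29838 = -1715/24497 + 28711/29838 = 652161197/730941486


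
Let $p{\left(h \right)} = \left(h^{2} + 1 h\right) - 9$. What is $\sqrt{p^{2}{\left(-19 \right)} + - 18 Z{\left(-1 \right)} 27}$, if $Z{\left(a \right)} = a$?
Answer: $45 \sqrt{55} \approx 333.73$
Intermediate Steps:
$p{\left(h \right)} = -9 + h + h^{2}$ ($p{\left(h \right)} = \left(h^{2} + h\right) - 9 = \left(h + h^{2}\right) - 9 = -9 + h + h^{2}$)
$\sqrt{p^{2}{\left(-19 \right)} + - 18 Z{\left(-1 \right)} 27} = \sqrt{\left(-9 - 19 + \left(-19\right)^{2}\right)^{2} + \left(-18\right) \left(-1\right) 27} = \sqrt{\left(-9 - 19 + 361\right)^{2} + 18 \cdot 27} = \sqrt{333^{2} + 486} = \sqrt{110889 + 486} = \sqrt{111375} = 45 \sqrt{55}$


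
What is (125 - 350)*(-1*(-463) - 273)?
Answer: -42750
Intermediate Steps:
(125 - 350)*(-1*(-463) - 273) = -225*(463 - 273) = -225*190 = -42750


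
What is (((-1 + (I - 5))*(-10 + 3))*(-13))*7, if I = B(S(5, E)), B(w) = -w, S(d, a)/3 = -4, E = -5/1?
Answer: 3822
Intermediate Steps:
E = -5 (E = -5*1 = -5)
S(d, a) = -12 (S(d, a) = 3*(-4) = -12)
I = 12 (I = -1*(-12) = 12)
(((-1 + (I - 5))*(-10 + 3))*(-13))*7 = (((-1 + (12 - 5))*(-10 + 3))*(-13))*7 = (((-1 + 7)*(-7))*(-13))*7 = ((6*(-7))*(-13))*7 = -42*(-13)*7 = 546*7 = 3822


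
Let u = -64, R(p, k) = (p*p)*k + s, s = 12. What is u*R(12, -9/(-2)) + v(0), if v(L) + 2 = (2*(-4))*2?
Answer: -42258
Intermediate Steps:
v(L) = -18 (v(L) = -2 + (2*(-4))*2 = -2 - 8*2 = -2 - 16 = -18)
R(p, k) = 12 + k*p² (R(p, k) = (p*p)*k + 12 = p²*k + 12 = k*p² + 12 = 12 + k*p²)
u*R(12, -9/(-2)) + v(0) = -64*(12 - 9/(-2)*12²) - 18 = -64*(12 - 9*(-½)*144) - 18 = -64*(12 + (9/2)*144) - 18 = -64*(12 + 648) - 18 = -64*660 - 18 = -42240 - 18 = -42258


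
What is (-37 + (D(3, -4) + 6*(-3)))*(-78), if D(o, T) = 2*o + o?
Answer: 3588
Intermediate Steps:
D(o, T) = 3*o
(-37 + (D(3, -4) + 6*(-3)))*(-78) = (-37 + (3*3 + 6*(-3)))*(-78) = (-37 + (9 - 18))*(-78) = (-37 - 9)*(-78) = -46*(-78) = 3588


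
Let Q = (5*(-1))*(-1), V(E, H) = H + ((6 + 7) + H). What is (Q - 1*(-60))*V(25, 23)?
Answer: 3835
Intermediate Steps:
V(E, H) = 13 + 2*H (V(E, H) = H + (13 + H) = 13 + 2*H)
Q = 5 (Q = -5*(-1) = 5)
(Q - 1*(-60))*V(25, 23) = (5 - 1*(-60))*(13 + 2*23) = (5 + 60)*(13 + 46) = 65*59 = 3835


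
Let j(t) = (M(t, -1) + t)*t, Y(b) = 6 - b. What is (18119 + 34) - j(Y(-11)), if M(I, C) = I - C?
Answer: 17558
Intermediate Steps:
j(t) = t*(1 + 2*t) (j(t) = ((t - 1*(-1)) + t)*t = ((t + 1) + t)*t = ((1 + t) + t)*t = (1 + 2*t)*t = t*(1 + 2*t))
(18119 + 34) - j(Y(-11)) = (18119 + 34) - (6 - 1*(-11))*(1 + 2*(6 - 1*(-11))) = 18153 - (6 + 11)*(1 + 2*(6 + 11)) = 18153 - 17*(1 + 2*17) = 18153 - 17*(1 + 34) = 18153 - 17*35 = 18153 - 1*595 = 18153 - 595 = 17558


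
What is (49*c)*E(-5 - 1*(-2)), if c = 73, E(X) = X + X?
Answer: -21462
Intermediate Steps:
E(X) = 2*X
(49*c)*E(-5 - 1*(-2)) = (49*73)*(2*(-5 - 1*(-2))) = 3577*(2*(-5 + 2)) = 3577*(2*(-3)) = 3577*(-6) = -21462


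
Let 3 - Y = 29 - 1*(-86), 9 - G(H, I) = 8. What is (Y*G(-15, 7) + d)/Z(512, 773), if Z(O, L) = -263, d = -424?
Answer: 536/263 ≈ 2.0380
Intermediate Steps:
G(H, I) = 1 (G(H, I) = 9 - 1*8 = 9 - 8 = 1)
Y = -112 (Y = 3 - (29 - 1*(-86)) = 3 - (29 + 86) = 3 - 1*115 = 3 - 115 = -112)
(Y*G(-15, 7) + d)/Z(512, 773) = (-112*1 - 424)/(-263) = (-112 - 424)*(-1/263) = -536*(-1/263) = 536/263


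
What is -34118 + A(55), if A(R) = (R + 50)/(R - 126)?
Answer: -2422483/71 ≈ -34120.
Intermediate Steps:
A(R) = (50 + R)/(-126 + R)
-34118 + A(55) = -34118 + (50 + 55)/(-126 + 55) = -34118 + 105/(-71) = -34118 - 1/71*105 = -34118 - 105/71 = -2422483/71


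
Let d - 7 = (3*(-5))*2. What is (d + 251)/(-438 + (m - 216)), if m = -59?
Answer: -228/713 ≈ -0.31978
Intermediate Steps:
d = -23 (d = 7 + (3*(-5))*2 = 7 - 15*2 = 7 - 30 = -23)
(d + 251)/(-438 + (m - 216)) = (-23 + 251)/(-438 + (-59 - 216)) = 228/(-438 - 275) = 228/(-713) = 228*(-1/713) = -228/713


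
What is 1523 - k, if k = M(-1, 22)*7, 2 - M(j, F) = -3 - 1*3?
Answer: 1467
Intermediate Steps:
M(j, F) = 8 (M(j, F) = 2 - (-3 - 1*3) = 2 - (-3 - 3) = 2 - 1*(-6) = 2 + 6 = 8)
k = 56 (k = 8*7 = 56)
1523 - k = 1523 - 1*56 = 1523 - 56 = 1467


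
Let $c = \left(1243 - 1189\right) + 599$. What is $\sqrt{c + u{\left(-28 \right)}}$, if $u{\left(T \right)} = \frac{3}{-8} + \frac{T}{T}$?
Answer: $\frac{3 \sqrt{1162}}{4} \approx 25.566$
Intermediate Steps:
$u{\left(T \right)} = \frac{5}{8}$ ($u{\left(T \right)} = 3 \left(- \frac{1}{8}\right) + 1 = - \frac{3}{8} + 1 = \frac{5}{8}$)
$c = 653$ ($c = 54 + 599 = 653$)
$\sqrt{c + u{\left(-28 \right)}} = \sqrt{653 + \frac{5}{8}} = \sqrt{\frac{5229}{8}} = \frac{3 \sqrt{1162}}{4}$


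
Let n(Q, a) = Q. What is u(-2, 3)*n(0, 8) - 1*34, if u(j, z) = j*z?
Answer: -34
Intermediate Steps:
u(-2, 3)*n(0, 8) - 1*34 = -2*3*0 - 1*34 = -6*0 - 34 = 0 - 34 = -34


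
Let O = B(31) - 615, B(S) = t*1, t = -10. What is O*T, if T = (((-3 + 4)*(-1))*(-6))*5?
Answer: -18750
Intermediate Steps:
T = 30 (T = ((1*(-1))*(-6))*5 = -1*(-6)*5 = 6*5 = 30)
B(S) = -10 (B(S) = -10*1 = -10)
O = -625 (O = -10 - 615 = -625)
O*T = -625*30 = -18750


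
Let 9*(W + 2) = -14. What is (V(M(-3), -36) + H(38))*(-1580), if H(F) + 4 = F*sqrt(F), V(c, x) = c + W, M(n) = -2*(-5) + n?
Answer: 7900/9 - 60040*sqrt(38) ≈ -3.6923e+5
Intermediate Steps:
W = -32/9 (W = -2 + (1/9)*(-14) = -2 - 14/9 = -32/9 ≈ -3.5556)
M(n) = 10 + n
V(c, x) = -32/9 + c (V(c, x) = c - 32/9 = -32/9 + c)
H(F) = -4 + F**(3/2) (H(F) = -4 + F*sqrt(F) = -4 + F**(3/2))
(V(M(-3), -36) + H(38))*(-1580) = ((-32/9 + (10 - 3)) + (-4 + 38**(3/2)))*(-1580) = ((-32/9 + 7) + (-4 + 38*sqrt(38)))*(-1580) = (31/9 + (-4 + 38*sqrt(38)))*(-1580) = (-5/9 + 38*sqrt(38))*(-1580) = 7900/9 - 60040*sqrt(38)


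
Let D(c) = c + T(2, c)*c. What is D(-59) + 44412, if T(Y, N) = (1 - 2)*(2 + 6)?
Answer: 44825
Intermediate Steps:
T(Y, N) = -8 (T(Y, N) = -1*8 = -8)
D(c) = -7*c (D(c) = c - 8*c = -7*c)
D(-59) + 44412 = -7*(-59) + 44412 = 413 + 44412 = 44825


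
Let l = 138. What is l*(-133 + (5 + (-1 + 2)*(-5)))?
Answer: -18354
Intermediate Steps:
l*(-133 + (5 + (-1 + 2)*(-5))) = 138*(-133 + (5 + (-1 + 2)*(-5))) = 138*(-133 + (5 + 1*(-5))) = 138*(-133 + (5 - 5)) = 138*(-133 + 0) = 138*(-133) = -18354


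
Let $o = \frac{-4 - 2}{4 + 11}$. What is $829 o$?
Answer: $- \frac{1658}{5} \approx -331.6$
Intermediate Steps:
$o = - \frac{2}{5}$ ($o = - \frac{6}{15} = \left(-6\right) \frac{1}{15} = - \frac{2}{5} \approx -0.4$)
$829 o = 829 \left(- \frac{2}{5}\right) = - \frac{1658}{5}$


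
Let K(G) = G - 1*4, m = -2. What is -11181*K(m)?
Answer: 67086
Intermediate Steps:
K(G) = -4 + G (K(G) = G - 4 = -4 + G)
-11181*K(m) = -11181*(-4 - 2) = -11181*(-6) = -1*(-67086) = 67086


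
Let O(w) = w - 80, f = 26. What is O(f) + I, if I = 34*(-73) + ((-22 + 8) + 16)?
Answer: -2534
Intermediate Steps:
I = -2480 (I = -2482 + (-14 + 16) = -2482 + 2 = -2480)
O(w) = -80 + w
O(f) + I = (-80 + 26) - 2480 = -54 - 2480 = -2534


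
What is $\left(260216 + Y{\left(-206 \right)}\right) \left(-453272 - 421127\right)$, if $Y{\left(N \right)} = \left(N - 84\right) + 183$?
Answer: $-227439049491$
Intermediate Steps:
$Y{\left(N \right)} = 99 + N$ ($Y{\left(N \right)} = \left(-84 + N\right) + 183 = 99 + N$)
$\left(260216 + Y{\left(-206 \right)}\right) \left(-453272 - 421127\right) = \left(260216 + \left(99 - 206\right)\right) \left(-453272 - 421127\right) = \left(260216 - 107\right) \left(-874399\right) = 260109 \left(-874399\right) = -227439049491$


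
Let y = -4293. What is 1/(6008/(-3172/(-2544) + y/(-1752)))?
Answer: 343307/557878848 ≈ 0.00061538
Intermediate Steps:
1/(6008/(-3172/(-2544) + y/(-1752))) = 1/(6008/(-3172/(-2544) - 4293/(-1752))) = 1/(6008/(-3172*(-1/2544) - 4293*(-1/1752))) = 1/(6008/(793/636 + 1431/584)) = 1/(6008/(343307/92856)) = 1/(6008*(92856/343307)) = 1/(557878848/343307) = 343307/557878848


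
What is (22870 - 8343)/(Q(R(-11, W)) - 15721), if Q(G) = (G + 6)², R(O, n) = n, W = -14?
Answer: -14527/15657 ≈ -0.92783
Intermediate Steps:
Q(G) = (6 + G)²
(22870 - 8343)/(Q(R(-11, W)) - 15721) = (22870 - 8343)/((6 - 14)² - 15721) = 14527/((-8)² - 15721) = 14527/(64 - 15721) = 14527/(-15657) = 14527*(-1/15657) = -14527/15657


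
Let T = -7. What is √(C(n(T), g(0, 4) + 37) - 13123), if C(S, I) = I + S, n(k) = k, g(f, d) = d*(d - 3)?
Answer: I*√13089 ≈ 114.41*I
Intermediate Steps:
g(f, d) = d*(-3 + d)
√(C(n(T), g(0, 4) + 37) - 13123) = √(((4*(-3 + 4) + 37) - 7) - 13123) = √(((4*1 + 37) - 7) - 13123) = √(((4 + 37) - 7) - 13123) = √((41 - 7) - 13123) = √(34 - 13123) = √(-13089) = I*√13089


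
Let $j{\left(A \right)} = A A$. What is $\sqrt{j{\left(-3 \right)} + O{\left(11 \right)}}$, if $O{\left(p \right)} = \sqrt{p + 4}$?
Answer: $\sqrt{9 + \sqrt{15}} \approx 3.5879$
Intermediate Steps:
$j{\left(A \right)} = A^{2}$
$O{\left(p \right)} = \sqrt{4 + p}$
$\sqrt{j{\left(-3 \right)} + O{\left(11 \right)}} = \sqrt{\left(-3\right)^{2} + \sqrt{4 + 11}} = \sqrt{9 + \sqrt{15}}$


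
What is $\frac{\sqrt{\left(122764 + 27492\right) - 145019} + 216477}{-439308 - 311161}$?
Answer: $- \frac{216477}{750469} - \frac{\sqrt{5237}}{750469} \approx -0.28855$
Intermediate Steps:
$\frac{\sqrt{\left(122764 + 27492\right) - 145019} + 216477}{-439308 - 311161} = \frac{\sqrt{150256 - 145019} + 216477}{-750469} = \left(\sqrt{5237} + 216477\right) \left(- \frac{1}{750469}\right) = \left(216477 + \sqrt{5237}\right) \left(- \frac{1}{750469}\right) = - \frac{216477}{750469} - \frac{\sqrt{5237}}{750469}$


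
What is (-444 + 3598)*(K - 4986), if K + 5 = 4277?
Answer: -2251956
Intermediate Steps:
K = 4272 (K = -5 + 4277 = 4272)
(-444 + 3598)*(K - 4986) = (-444 + 3598)*(4272 - 4986) = 3154*(-714) = -2251956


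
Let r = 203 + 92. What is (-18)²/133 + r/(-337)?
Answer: 69953/44821 ≈ 1.5607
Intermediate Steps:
r = 295
(-18)²/133 + r/(-337) = (-18)²/133 + 295/(-337) = 324*(1/133) + 295*(-1/337) = 324/133 - 295/337 = 69953/44821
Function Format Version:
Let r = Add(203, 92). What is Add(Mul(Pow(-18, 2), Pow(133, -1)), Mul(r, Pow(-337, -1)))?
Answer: Rational(69953, 44821) ≈ 1.5607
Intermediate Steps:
r = 295
Add(Mul(Pow(-18, 2), Pow(133, -1)), Mul(r, Pow(-337, -1))) = Add(Mul(Pow(-18, 2), Pow(133, -1)), Mul(295, Pow(-337, -1))) = Add(Mul(324, Rational(1, 133)), Mul(295, Rational(-1, 337))) = Add(Rational(324, 133), Rational(-295, 337)) = Rational(69953, 44821)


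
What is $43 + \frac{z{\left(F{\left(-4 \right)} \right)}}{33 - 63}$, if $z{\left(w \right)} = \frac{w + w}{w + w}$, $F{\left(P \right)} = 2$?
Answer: $\frac{1289}{30} \approx 42.967$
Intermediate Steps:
$z{\left(w \right)} = 1$ ($z{\left(w \right)} = \frac{2 w}{2 w} = 2 w \frac{1}{2 w} = 1$)
$43 + \frac{z{\left(F{\left(-4 \right)} \right)}}{33 - 63} = 43 + 1 \frac{1}{33 - 63} = 43 + 1 \frac{1}{-30} = 43 + 1 \left(- \frac{1}{30}\right) = 43 - \frac{1}{30} = \frac{1289}{30}$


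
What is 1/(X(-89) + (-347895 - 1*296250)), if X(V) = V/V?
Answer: -1/644144 ≈ -1.5524e-6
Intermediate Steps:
X(V) = 1
1/(X(-89) + (-347895 - 1*296250)) = 1/(1 + (-347895 - 1*296250)) = 1/(1 + (-347895 - 296250)) = 1/(1 - 644145) = 1/(-644144) = -1/644144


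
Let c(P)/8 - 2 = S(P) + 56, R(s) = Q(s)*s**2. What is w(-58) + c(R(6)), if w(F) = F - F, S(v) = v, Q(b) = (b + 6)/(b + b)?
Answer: 752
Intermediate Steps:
Q(b) = (6 + b)/(2*b) (Q(b) = (6 + b)/((2*b)) = (6 + b)*(1/(2*b)) = (6 + b)/(2*b))
w(F) = 0
R(s) = s*(6 + s)/2 (R(s) = ((6 + s)/(2*s))*s**2 = s*(6 + s)/2)
c(P) = 464 + 8*P (c(P) = 16 + 8*(P + 56) = 16 + 8*(56 + P) = 16 + (448 + 8*P) = 464 + 8*P)
w(-58) + c(R(6)) = 0 + (464 + 8*((1/2)*6*(6 + 6))) = 0 + (464 + 8*((1/2)*6*12)) = 0 + (464 + 8*36) = 0 + (464 + 288) = 0 + 752 = 752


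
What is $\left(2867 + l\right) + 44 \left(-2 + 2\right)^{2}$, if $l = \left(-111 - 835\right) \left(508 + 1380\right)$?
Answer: $-1783181$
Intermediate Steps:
$l = -1786048$ ($l = \left(-946\right) 1888 = -1786048$)
$\left(2867 + l\right) + 44 \left(-2 + 2\right)^{2} = \left(2867 - 1786048\right) + 44 \left(-2 + 2\right)^{2} = -1783181 + 44 \cdot 0^{2} = -1783181 + 44 \cdot 0 = -1783181 + 0 = -1783181$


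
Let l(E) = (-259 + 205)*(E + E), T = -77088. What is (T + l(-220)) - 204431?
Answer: -257759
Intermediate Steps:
l(E) = -108*E
(T + l(-220)) - 204431 = (-77088 - 108*(-220)) - 204431 = (-77088 + 23760) - 204431 = -53328 - 204431 = -257759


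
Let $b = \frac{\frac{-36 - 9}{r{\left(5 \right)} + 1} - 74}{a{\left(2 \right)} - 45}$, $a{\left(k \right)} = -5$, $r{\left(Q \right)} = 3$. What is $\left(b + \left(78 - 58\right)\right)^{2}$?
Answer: $\frac{18844281}{40000} \approx 471.11$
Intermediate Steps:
$b = \frac{341}{200}$ ($b = \frac{\frac{-36 - 9}{3 + 1} - 74}{-5 - 45} = \frac{- \frac{45}{4} - 74}{-50} = \left(\left(-45\right) \frac{1}{4} - 74\right) \left(- \frac{1}{50}\right) = \left(- \frac{45}{4} - 74\right) \left(- \frac{1}{50}\right) = \left(- \frac{341}{4}\right) \left(- \frac{1}{50}\right) = \frac{341}{200} \approx 1.705$)
$\left(b + \left(78 - 58\right)\right)^{2} = \left(\frac{341}{200} + \left(78 - 58\right)\right)^{2} = \left(\frac{341}{200} + 20\right)^{2} = \left(\frac{4341}{200}\right)^{2} = \frac{18844281}{40000}$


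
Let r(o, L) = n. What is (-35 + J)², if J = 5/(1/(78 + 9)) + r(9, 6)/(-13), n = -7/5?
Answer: 676364049/4225 ≈ 1.6009e+5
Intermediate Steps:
n = -7/5 (n = -7*⅕ = -7/5 ≈ -1.4000)
r(o, L) = -7/5
J = 28282/65 (J = 5/(1/(78 + 9)) - 7/5/(-13) = 5/(1/87) - 7/5*(-1/13) = 5/(1/87) + 7/65 = 5*87 + 7/65 = 435 + 7/65 = 28282/65 ≈ 435.11)
(-35 + J)² = (-35 + 28282/65)² = (26007/65)² = 676364049/4225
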